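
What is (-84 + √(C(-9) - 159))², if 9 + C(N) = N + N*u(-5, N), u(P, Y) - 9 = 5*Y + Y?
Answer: 7284 - 336*√57 ≈ 4747.3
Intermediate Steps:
u(P, Y) = 9 + 6*Y (u(P, Y) = 9 + (5*Y + Y) = 9 + 6*Y)
C(N) = -9 + N + N*(9 + 6*N) (C(N) = -9 + (N + N*(9 + 6*N)) = -9 + N + N*(9 + 6*N))
(-84 + √(C(-9) - 159))² = (-84 + √((-9 + 6*(-9)² + 10*(-9)) - 159))² = (-84 + √((-9 + 6*81 - 90) - 159))² = (-84 + √((-9 + 486 - 90) - 159))² = (-84 + √(387 - 159))² = (-84 + √228)² = (-84 + 2*√57)²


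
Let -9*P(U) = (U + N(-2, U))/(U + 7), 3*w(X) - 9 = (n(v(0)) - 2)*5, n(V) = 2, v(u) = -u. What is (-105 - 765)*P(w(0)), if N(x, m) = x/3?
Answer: 203/9 ≈ 22.556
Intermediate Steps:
N(x, m) = x/3 (N(x, m) = x*(⅓) = x/3)
w(X) = 3 (w(X) = 3 + ((2 - 2)*5)/3 = 3 + (0*5)/3 = 3 + (⅓)*0 = 3 + 0 = 3)
P(U) = -(-⅔ + U)/(9*(7 + U)) (P(U) = -(U + (⅓)*(-2))/(9*(U + 7)) = -(U - ⅔)/(9*(7 + U)) = -(-⅔ + U)/(9*(7 + U)))
(-105 - 765)*P(w(0)) = (-105 - 765)*((2 - 3*3)/(27*(7 + 3))) = -290*(2 - 9)/(9*10) = -290*(-7)/(9*10) = -870*(-7/270) = 203/9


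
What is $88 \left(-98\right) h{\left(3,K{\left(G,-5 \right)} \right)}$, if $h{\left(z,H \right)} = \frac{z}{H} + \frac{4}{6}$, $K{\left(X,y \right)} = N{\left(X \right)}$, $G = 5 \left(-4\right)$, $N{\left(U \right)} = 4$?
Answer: $- \frac{36652}{3} \approx -12217.0$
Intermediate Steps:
$G = -20$
$K{\left(X,y \right)} = 4$
$h{\left(z,H \right)} = \frac{2}{3} + \frac{z}{H}$ ($h{\left(z,H \right)} = \frac{z}{H} + 4 \cdot \frac{1}{6} = \frac{z}{H} + \frac{2}{3} = \frac{2}{3} + \frac{z}{H}$)
$88 \left(-98\right) h{\left(3,K{\left(G,-5 \right)} \right)} = 88 \left(-98\right) \left(\frac{2}{3} + \frac{3}{4}\right) = - 8624 \left(\frac{2}{3} + 3 \cdot \frac{1}{4}\right) = - 8624 \left(\frac{2}{3} + \frac{3}{4}\right) = \left(-8624\right) \frac{17}{12} = - \frac{36652}{3}$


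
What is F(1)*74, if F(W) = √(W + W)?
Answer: 74*√2 ≈ 104.65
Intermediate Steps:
F(W) = √2*√W (F(W) = √(2*W) = √2*√W)
F(1)*74 = (√2*√1)*74 = (√2*1)*74 = √2*74 = 74*√2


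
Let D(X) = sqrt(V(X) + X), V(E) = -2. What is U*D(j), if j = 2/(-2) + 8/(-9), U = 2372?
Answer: 2372*I*sqrt(35)/3 ≈ 4677.6*I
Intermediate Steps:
j = -17/9 (j = 2*(-1/2) + 8*(-1/9) = -1 - 8/9 = -17/9 ≈ -1.8889)
D(X) = sqrt(-2 + X)
U*D(j) = 2372*sqrt(-2 - 17/9) = 2372*sqrt(-35/9) = 2372*(I*sqrt(35)/3) = 2372*I*sqrt(35)/3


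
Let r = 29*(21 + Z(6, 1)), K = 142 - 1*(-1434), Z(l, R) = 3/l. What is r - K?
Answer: -1905/2 ≈ -952.50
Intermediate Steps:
K = 1576 (K = 142 + 1434 = 1576)
r = 1247/2 (r = 29*(21 + 3/6) = 29*(21 + 3*(⅙)) = 29*(21 + ½) = 29*(43/2) = 1247/2 ≈ 623.50)
r - K = 1247/2 - 1*1576 = 1247/2 - 1576 = -1905/2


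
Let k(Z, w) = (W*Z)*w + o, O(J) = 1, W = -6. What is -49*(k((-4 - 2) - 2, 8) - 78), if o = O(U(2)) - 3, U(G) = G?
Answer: -14896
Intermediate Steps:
o = -2 (o = 1 - 3 = -2)
k(Z, w) = -2 - 6*Z*w (k(Z, w) = (-6*Z)*w - 2 = -6*Z*w - 2 = -2 - 6*Z*w)
-49*(k((-4 - 2) - 2, 8) - 78) = -49*((-2 - 6*((-4 - 2) - 2)*8) - 78) = -49*((-2 - 6*(-6 - 2)*8) - 78) = -49*((-2 - 6*(-8)*8) - 78) = -49*((-2 + 384) - 78) = -49*(382 - 78) = -49*304 = -14896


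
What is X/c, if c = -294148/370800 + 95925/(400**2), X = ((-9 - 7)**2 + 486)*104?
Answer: -457822310400/1149469 ≈ -3.9829e+5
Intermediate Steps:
X = 77168 (X = ((-16)**2 + 486)*104 = (256 + 486)*104 = 742*104 = 77168)
c = -1149469/5932800 (c = -294148*1/370800 + 95925/160000 = -73537/92700 + 95925*(1/160000) = -73537/92700 + 3837/6400 = -1149469/5932800 ≈ -0.19375)
X/c = 77168/(-1149469/5932800) = 77168*(-5932800/1149469) = -457822310400/1149469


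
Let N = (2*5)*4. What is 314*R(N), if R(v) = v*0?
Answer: 0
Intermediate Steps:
N = 40 (N = 10*4 = 40)
R(v) = 0
314*R(N) = 314*0 = 0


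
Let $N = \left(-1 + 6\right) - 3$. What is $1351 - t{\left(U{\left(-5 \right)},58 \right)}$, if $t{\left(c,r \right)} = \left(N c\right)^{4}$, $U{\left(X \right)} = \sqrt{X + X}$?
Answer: $-249$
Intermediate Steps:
$N = 2$ ($N = 5 - 3 = 2$)
$U{\left(X \right)} = \sqrt{2} \sqrt{X}$ ($U{\left(X \right)} = \sqrt{2 X} = \sqrt{2} \sqrt{X}$)
$t{\left(c,r \right)} = 16 c^{4}$ ($t{\left(c,r \right)} = \left(2 c\right)^{4} = 16 c^{4}$)
$1351 - t{\left(U{\left(-5 \right)},58 \right)} = 1351 - 16 \left(\sqrt{2} \sqrt{-5}\right)^{4} = 1351 - 16 \left(\sqrt{2} i \sqrt{5}\right)^{4} = 1351 - 16 \left(i \sqrt{10}\right)^{4} = 1351 - 16 \cdot 100 = 1351 - 1600 = -249$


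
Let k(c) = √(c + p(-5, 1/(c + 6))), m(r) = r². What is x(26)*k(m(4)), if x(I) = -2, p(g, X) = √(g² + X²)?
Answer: -√(7744 + 22*√12101)/11 ≈ -9.1652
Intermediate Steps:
p(g, X) = √(X² + g²)
k(c) = √(c + √(25 + (6 + c)⁻²)) (k(c) = √(c + √((1/(c + 6))² + (-5)²)) = √(c + √((1/(6 + c))² + 25)) = √(c + √((6 + c)⁻² + 25)) = √(c + √(25 + (6 + c)⁻²)))
x(26)*k(m(4)) = -2*√(4² + √(25 + (6 + 4²)⁻²)) = -2*√(16 + √(25 + (6 + 16)⁻²)) = -2*√(16 + √(25 + 22⁻²)) = -2*√(16 + √(25 + 1/484)) = -2*√(16 + √(12101/484)) = -2*√(16 + √12101/22)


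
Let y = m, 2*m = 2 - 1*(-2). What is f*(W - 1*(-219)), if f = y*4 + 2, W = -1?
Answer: 2180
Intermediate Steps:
m = 2 (m = (2 - 1*(-2))/2 = (2 + 2)/2 = (1/2)*4 = 2)
y = 2
f = 10 (f = 2*4 + 2 = 8 + 2 = 10)
f*(W - 1*(-219)) = 10*(-1 - 1*(-219)) = 10*(-1 + 219) = 10*218 = 2180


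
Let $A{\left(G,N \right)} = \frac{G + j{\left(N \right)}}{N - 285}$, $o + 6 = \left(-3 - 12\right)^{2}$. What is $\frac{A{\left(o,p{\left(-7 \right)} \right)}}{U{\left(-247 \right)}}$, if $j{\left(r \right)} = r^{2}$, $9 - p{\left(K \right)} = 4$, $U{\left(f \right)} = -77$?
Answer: $\frac{61}{5390} \approx 0.011317$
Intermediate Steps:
$p{\left(K \right)} = 5$ ($p{\left(K \right)} = 9 - 4 = 5$)
$o = 219$ ($o = -6 + \left(-3 - 12\right)^{2} = -6 + \left(-15\right)^{2} = -6 + 225 = 219$)
$A{\left(G,N \right)} = \frac{G + N^{2}}{-285 + N}$ ($A{\left(G,N \right)} = \frac{G + N^{2}}{N - 285} = \frac{G + N^{2}}{-285 + N}$)
$\frac{A{\left(o,p{\left(-7 \right)} \right)}}{U{\left(-247 \right)}} = \frac{\frac{1}{-285 + 5} \left(219 + 5^{2}\right)}{-77} = \frac{219 + 25}{-280} \left(- \frac{1}{77}\right) = \left(- \frac{1}{280}\right) 244 \left(- \frac{1}{77}\right) = \left(- \frac{61}{70}\right) \left(- \frac{1}{77}\right) = \frac{61}{5390}$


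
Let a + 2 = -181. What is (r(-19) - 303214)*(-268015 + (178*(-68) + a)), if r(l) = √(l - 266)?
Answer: 84991490628 - 280302*I*√285 ≈ 8.4992e+10 - 4.732e+6*I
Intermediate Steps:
a = -183 (a = -2 - 181 = -183)
r(l) = √(-266 + l)
(r(-19) - 303214)*(-268015 + (178*(-68) + a)) = (√(-266 - 19) - 303214)*(-268015 + (178*(-68) - 183)) = (√(-285) - 303214)*(-268015 + (-12104 - 183)) = (I*√285 - 303214)*(-268015 - 12287) = (-303214 + I*√285)*(-280302) = 84991490628 - 280302*I*√285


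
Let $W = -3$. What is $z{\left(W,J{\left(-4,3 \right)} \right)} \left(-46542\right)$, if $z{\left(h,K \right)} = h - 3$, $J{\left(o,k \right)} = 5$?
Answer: $279252$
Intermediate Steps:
$z{\left(h,K \right)} = -3 + h$
$z{\left(W,J{\left(-4,3 \right)} \right)} \left(-46542\right) = \left(-3 - 3\right) \left(-46542\right) = \left(-6\right) \left(-46542\right) = 279252$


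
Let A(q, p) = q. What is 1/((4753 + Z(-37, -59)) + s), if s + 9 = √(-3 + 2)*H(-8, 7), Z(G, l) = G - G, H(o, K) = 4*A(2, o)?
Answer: 593/2813200 - I/2813200 ≈ 0.00021079 - 3.5547e-7*I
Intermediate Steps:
H(o, K) = 8 (H(o, K) = 4*2 = 8)
Z(G, l) = 0
s = -9 + 8*I (s = -9 + √(-3 + 2)*8 = -9 + √(-1)*8 = -9 + I*8 = -9 + 8*I ≈ -9.0 + 8.0*I)
1/((4753 + Z(-37, -59)) + s) = 1/((4753 + 0) + (-9 + 8*I)) = 1/(4753 + (-9 + 8*I)) = 1/(4744 + 8*I) = (4744 - 8*I)/22505600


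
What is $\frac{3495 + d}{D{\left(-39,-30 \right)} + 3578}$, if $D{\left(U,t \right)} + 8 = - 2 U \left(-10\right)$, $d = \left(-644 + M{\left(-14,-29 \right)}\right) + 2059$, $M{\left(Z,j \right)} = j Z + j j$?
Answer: $\frac{6157}{2790} \approx 2.2068$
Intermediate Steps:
$M{\left(Z,j \right)} = j^{2} + Z j$ ($M{\left(Z,j \right)} = Z j + j^{2} = j^{2} + Z j$)
$d = 2662$ ($d = \left(-644 - 29 \left(-14 - 29\right)\right) + 2059 = \left(-644 - -1247\right) + 2059 = \left(-644 + 1247\right) + 2059 = 603 + 2059 = 2662$)
$D{\left(U,t \right)} = -8 + 20 U$ ($D{\left(U,t \right)} = -8 + - 2 U \left(-10\right) = -8 + 20 U$)
$\frac{3495 + d}{D{\left(-39,-30 \right)} + 3578} = \frac{3495 + 2662}{\left(-8 + 20 \left(-39\right)\right) + 3578} = \frac{6157}{\left(-8 - 780\right) + 3578} = \frac{6157}{-788 + 3578} = \frac{6157}{2790}$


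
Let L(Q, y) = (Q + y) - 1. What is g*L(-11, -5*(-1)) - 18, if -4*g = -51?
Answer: -429/4 ≈ -107.25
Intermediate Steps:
g = 51/4 (g = -¼*(-51) = 51/4 ≈ 12.750)
L(Q, y) = -1 + Q + y
g*L(-11, -5*(-1)) - 18 = 51*(-1 - 11 - 5*(-1))/4 - 18 = 51*(-1 - 11 + 5)/4 - 18 = (51/4)*(-7) - 18 = -357/4 - 18 = -429/4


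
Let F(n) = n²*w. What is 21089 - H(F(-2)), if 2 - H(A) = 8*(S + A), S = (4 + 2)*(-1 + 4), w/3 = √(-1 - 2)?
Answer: 21231 + 96*I*√3 ≈ 21231.0 + 166.28*I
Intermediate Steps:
w = 3*I*√3 (w = 3*√(-1 - 2) = 3*√(-3) = 3*(I*√3) = 3*I*√3 ≈ 5.1962*I)
S = 18 (S = 6*3 = 18)
F(n) = 3*I*√3*n² (F(n) = n²*(3*I*√3) = 3*I*√3*n²)
H(A) = -142 - 8*A (H(A) = 2 - 8*(18 + A) = 2 - (144 + 8*A) = 2 + (-144 - 8*A) = -142 - 8*A)
21089 - H(F(-2)) = 21089 - (-142 - 24*I*√3*(-2)²) = 21089 - (-142 - 24*I*√3*4) = 21089 - (-142 - 96*I*√3) = 21089 + (142 + 96*I*√3) = 21231 + 96*I*√3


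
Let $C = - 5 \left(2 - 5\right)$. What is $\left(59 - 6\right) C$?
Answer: $795$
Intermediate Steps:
$C = 15$ ($C = - 5 \left(2 - 5\right) = \left(-5\right) \left(-3\right) = 15$)
$\left(59 - 6\right) C = \left(59 - 6\right) 15 = 53 \cdot 15 = 795$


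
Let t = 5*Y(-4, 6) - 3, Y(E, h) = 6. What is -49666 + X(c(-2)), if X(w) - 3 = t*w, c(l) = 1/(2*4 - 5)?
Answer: -49654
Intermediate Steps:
t = 27 (t = 5*6 - 3 = 30 - 3 = 27)
c(l) = ⅓ (c(l) = 1/(8 - 5) = 1/3 = ⅓)
X(w) = 3 + 27*w
-49666 + X(c(-2)) = -49666 + (3 + 27*(⅓)) = -49666 + (3 + 9) = -49666 + 12 = -49654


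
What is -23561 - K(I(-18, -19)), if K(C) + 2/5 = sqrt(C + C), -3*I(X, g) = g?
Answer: -117803/5 - sqrt(114)/3 ≈ -23564.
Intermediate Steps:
I(X, g) = -g/3
K(C) = -2/5 + sqrt(2)*sqrt(C) (K(C) = -2/5 + sqrt(C + C) = -2/5 + sqrt(2*C) = -2/5 + sqrt(2)*sqrt(C))
-23561 - K(I(-18, -19)) = -23561 - (-2/5 + sqrt(2)*sqrt(-1/3*(-19))) = -23561 - (-2/5 + sqrt(2)*sqrt(19/3)) = -23561 - (-2/5 + sqrt(2)*(sqrt(57)/3)) = -23561 - (-2/5 + sqrt(114)/3) = -23561 + (2/5 - sqrt(114)/3) = -117803/5 - sqrt(114)/3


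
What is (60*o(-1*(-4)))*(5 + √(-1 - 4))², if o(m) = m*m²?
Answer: 76800 + 38400*I*√5 ≈ 76800.0 + 85865.0*I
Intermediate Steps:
o(m) = m³
(60*o(-1*(-4)))*(5 + √(-1 - 4))² = (60*(-1*(-4))³)*(5 + √(-1 - 4))² = (60*4³)*(5 + √(-5))² = (60*64)*(5 + I*√5)² = 3840*(5 + I*√5)²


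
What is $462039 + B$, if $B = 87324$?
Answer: $549363$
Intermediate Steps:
$462039 + B = 462039 + 87324 = 549363$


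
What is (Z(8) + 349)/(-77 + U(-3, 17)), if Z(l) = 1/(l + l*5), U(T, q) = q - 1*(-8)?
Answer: -16753/2496 ≈ -6.7119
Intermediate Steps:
U(T, q) = 8 + q (U(T, q) = q + 8 = 8 + q)
Z(l) = 1/(6*l) (Z(l) = 1/(l + 5*l) = 1/(6*l))
(Z(8) + 349)/(-77 + U(-3, 17)) = ((1/6)/8 + 349)/(-77 + (8 + 17)) = ((1/6)*(1/8) + 349)/(-77 + 25) = (1/48 + 349)/(-52) = (16753/48)*(-1/52) = -16753/2496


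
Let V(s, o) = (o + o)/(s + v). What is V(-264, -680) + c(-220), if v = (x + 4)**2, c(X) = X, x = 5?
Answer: -38900/183 ≈ -212.57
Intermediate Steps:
v = 81 (v = (5 + 4)**2 = 9**2 = 81)
V(s, o) = 2*o/(81 + s) (V(s, o) = (o + o)/(s + 81) = (2*o)/(81 + s) = 2*o/(81 + s))
V(-264, -680) + c(-220) = 2*(-680)/(81 - 264) - 220 = 2*(-680)/(-183) - 220 = 2*(-680)*(-1/183) - 220 = 1360/183 - 220 = -38900/183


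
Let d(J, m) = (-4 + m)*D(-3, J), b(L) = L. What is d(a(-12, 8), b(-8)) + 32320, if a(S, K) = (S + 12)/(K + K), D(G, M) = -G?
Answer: 32284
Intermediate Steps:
a(S, K) = (12 + S)/(2*K) (a(S, K) = (12 + S)/((2*K)) = (12 + S)*(1/(2*K)) = (12 + S)/(2*K))
d(J, m) = -12 + 3*m (d(J, m) = (-4 + m)*(-1*(-3)) = (-4 + m)*3 = -12 + 3*m)
d(a(-12, 8), b(-8)) + 32320 = (-12 + 3*(-8)) + 32320 = (-12 - 24) + 32320 = -36 + 32320 = 32284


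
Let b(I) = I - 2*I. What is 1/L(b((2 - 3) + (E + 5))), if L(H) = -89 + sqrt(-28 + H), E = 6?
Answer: -89/7959 - I*sqrt(38)/7959 ≈ -0.011182 - 0.00077452*I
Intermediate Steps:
b(I) = -I
1/L(b((2 - 3) + (E + 5))) = 1/(-89 + sqrt(-28 - ((2 - 3) + (6 + 5)))) = 1/(-89 + sqrt(-28 - (-1 + 11))) = 1/(-89 + sqrt(-28 - 1*10)) = 1/(-89 + sqrt(-28 - 10)) = 1/(-89 + sqrt(-38)) = 1/(-89 + I*sqrt(38))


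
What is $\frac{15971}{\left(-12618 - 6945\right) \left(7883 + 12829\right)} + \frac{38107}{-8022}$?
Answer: $- \frac{2573443309159}{541737500472} \approx -4.7504$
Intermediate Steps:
$\frac{15971}{\left(-12618 - 6945\right) \left(7883 + 12829\right)} + \frac{38107}{-8022} = \frac{15971}{\left(-19563\right) 20712} + 38107 \left(- \frac{1}{8022}\right) = \frac{15971}{-405188856} - \frac{38107}{8022} = 15971 \left(- \frac{1}{405188856}\right) - \frac{38107}{8022} = - \frac{15971}{405188856} - \frac{38107}{8022} = - \frac{2573443309159}{541737500472}$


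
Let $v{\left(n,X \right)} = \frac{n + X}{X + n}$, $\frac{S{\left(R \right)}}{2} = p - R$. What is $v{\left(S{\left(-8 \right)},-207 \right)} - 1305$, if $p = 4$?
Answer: $-1304$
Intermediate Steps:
$S{\left(R \right)} = 8 - 2 R$ ($S{\left(R \right)} = 2 \left(4 - R\right) = 8 - 2 R$)
$v{\left(n,X \right)} = 1$ ($v{\left(n,X \right)} = \frac{X + n}{X + n} = 1$)
$v{\left(S{\left(-8 \right)},-207 \right)} - 1305 = 1 - 1305 = -1304$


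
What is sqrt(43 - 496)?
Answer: I*sqrt(453) ≈ 21.284*I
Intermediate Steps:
sqrt(43 - 496) = sqrt(-453) = I*sqrt(453)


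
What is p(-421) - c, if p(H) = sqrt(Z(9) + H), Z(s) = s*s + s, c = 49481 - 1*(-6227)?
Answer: -55708 + I*sqrt(331) ≈ -55708.0 + 18.193*I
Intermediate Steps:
c = 55708 (c = 49481 + 6227 = 55708)
Z(s) = s + s**2 (Z(s) = s**2 + s = s + s**2)
p(H) = sqrt(90 + H) (p(H) = sqrt(9*(1 + 9) + H) = sqrt(9*10 + H) = sqrt(90 + H))
p(-421) - c = sqrt(90 - 421) - 1*55708 = sqrt(-331) - 55708 = I*sqrt(331) - 55708 = -55708 + I*sqrt(331)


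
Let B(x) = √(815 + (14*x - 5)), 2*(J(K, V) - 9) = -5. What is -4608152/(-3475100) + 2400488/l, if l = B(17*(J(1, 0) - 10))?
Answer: 1152038/868775 - 2400488*I*√23/23 ≈ 1.326 - 5.0054e+5*I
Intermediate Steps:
J(K, V) = 13/2 (J(K, V) = 9 + (½)*(-5) = 9 - 5/2 = 13/2)
B(x) = √(810 + 14*x) (B(x) = √(815 + (-5 + 14*x)) = √(810 + 14*x))
l = I*√23 (l = √(810 + 14*(17*(13/2 - 10))) = √(810 + 14*(17*(-7/2))) = √(810 + 14*(-119/2)) = √(810 - 833) = √(-23) = I*√23 ≈ 4.7958*I)
-4608152/(-3475100) + 2400488/l = -4608152/(-3475100) + 2400488/((I*√23)) = -4608152*(-1/3475100) + 2400488*(-I*√23/23) = 1152038/868775 - 2400488*I*√23/23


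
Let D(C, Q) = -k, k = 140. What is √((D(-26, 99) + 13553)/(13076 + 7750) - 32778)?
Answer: I*√1579585491510/6942 ≈ 181.05*I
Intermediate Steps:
D(C, Q) = -140 (D(C, Q) = -1*140 = -140)
√((D(-26, 99) + 13553)/(13076 + 7750) - 32778) = √((-140 + 13553)/(13076 + 7750) - 32778) = √(13413/20826 - 32778) = √(13413*(1/20826) - 32778) = √(4471/6942 - 32778) = √(-227540405/6942) = I*√1579585491510/6942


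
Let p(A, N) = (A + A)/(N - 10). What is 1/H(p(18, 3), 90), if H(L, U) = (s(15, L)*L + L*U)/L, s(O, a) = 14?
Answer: 1/104 ≈ 0.0096154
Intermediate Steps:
p(A, N) = 2*A/(-10 + N) (p(A, N) = (2*A)/(-10 + N) = 2*A/(-10 + N))
H(L, U) = (14*L + L*U)/L
1/H(p(18, 3), 90) = 1/(14 + 90) = 1/104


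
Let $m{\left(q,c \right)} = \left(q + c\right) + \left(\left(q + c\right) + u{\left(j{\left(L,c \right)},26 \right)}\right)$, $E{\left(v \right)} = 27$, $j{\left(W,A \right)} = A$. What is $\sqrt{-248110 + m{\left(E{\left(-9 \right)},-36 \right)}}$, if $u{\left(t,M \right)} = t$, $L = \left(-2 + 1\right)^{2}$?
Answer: $2 i \sqrt{62041} \approx 498.16 i$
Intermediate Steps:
$L = 1$ ($L = \left(-1\right)^{2} = 1$)
$m{\left(q,c \right)} = 2 q + 3 c$ ($m{\left(q,c \right)} = \left(q + c\right) + \left(\left(q + c\right) + c\right) = \left(c + q\right) + \left(\left(c + q\right) + c\right) = \left(c + q\right) + \left(q + 2 c\right) = 2 q + 3 c$)
$\sqrt{-248110 + m{\left(E{\left(-9 \right)},-36 \right)}} = \sqrt{-248110 + \left(2 \cdot 27 + 3 \left(-36\right)\right)} = \sqrt{-248110 + \left(54 - 108\right)} = \sqrt{-248110 - 54} = \sqrt{-248164} = 2 i \sqrt{62041}$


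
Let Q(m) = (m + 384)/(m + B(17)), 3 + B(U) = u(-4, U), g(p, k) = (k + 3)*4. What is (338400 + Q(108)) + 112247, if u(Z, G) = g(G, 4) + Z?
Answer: 19377985/43 ≈ 4.5065e+5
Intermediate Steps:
g(p, k) = 12 + 4*k (g(p, k) = (3 + k)*4 = 12 + 4*k)
u(Z, G) = 28 + Z (u(Z, G) = (12 + 4*4) + Z = (12 + 16) + Z = 28 + Z)
B(U) = 21 (B(U) = -3 + (28 - 4) = -3 + 24 = 21)
Q(m) = (384 + m)/(21 + m) (Q(m) = (m + 384)/(m + 21) = (384 + m)/(21 + m))
(338400 + Q(108)) + 112247 = (338400 + (384 + 108)/(21 + 108)) + 112247 = (338400 + 492/129) + 112247 = (338400 + (1/129)*492) + 112247 = (338400 + 164/43) + 112247 = 14551364/43 + 112247 = 19377985/43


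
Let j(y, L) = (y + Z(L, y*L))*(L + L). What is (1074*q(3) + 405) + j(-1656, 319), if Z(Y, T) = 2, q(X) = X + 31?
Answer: -1018331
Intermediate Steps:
q(X) = 31 + X
j(y, L) = 2*L*(2 + y) (j(y, L) = (y + 2)*(L + L) = (2 + y)*(2*L) = 2*L*(2 + y))
(1074*q(3) + 405) + j(-1656, 319) = (1074*(31 + 3) + 405) + 2*319*(2 - 1656) = (1074*34 + 405) + 2*319*(-1654) = (36516 + 405) - 1055252 = 36921 - 1055252 = -1018331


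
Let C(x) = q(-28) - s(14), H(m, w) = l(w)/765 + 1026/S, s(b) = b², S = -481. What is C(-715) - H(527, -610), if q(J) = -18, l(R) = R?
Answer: -15533242/73593 ≈ -211.07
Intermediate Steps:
H(m, w) = -1026/481 + w/765 (H(m, w) = w/765 + 1026/(-481) = w*(1/765) + 1026*(-1/481) = w/765 - 1026/481 = -1026/481 + w/765)
C(x) = -214 (C(x) = -18 - 1*14² = -18 - 1*196 = -18 - 196 = -214)
C(-715) - H(527, -610) = -214 - (-1026/481 + (1/765)*(-610)) = -214 - (-1026/481 - 122/153) = -214 - 1*(-215660/73593) = -214 + 215660/73593 = -15533242/73593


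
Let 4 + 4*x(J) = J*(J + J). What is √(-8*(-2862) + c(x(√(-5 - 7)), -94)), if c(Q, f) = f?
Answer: √22802 ≈ 151.00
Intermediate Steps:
x(J) = -1 + J²/2 (x(J) = -1 + (J*(J + J))/4 = -1 + (J*(2*J))/4 = -1 + (2*J²)/4 = -1 + J²/2)
√(-8*(-2862) + c(x(√(-5 - 7)), -94)) = √(-8*(-2862) - 94) = √(22896 - 94) = √22802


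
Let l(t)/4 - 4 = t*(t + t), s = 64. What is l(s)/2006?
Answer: 16392/1003 ≈ 16.343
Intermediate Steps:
l(t) = 16 + 8*t**2 (l(t) = 16 + 4*(t*(t + t)) = 16 + 4*(t*(2*t)) = 16 + 4*(2*t**2) = 16 + 8*t**2)
l(s)/2006 = (16 + 8*64**2)/2006 = (16 + 8*4096)*(1/2006) = (16 + 32768)*(1/2006) = 32784*(1/2006) = 16392/1003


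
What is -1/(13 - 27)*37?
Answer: 37/14 ≈ 2.6429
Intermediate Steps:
-1/(13 - 27)*37 = -1/(-14)*37 = -1*(-1/14)*37 = (1/14)*37 = 37/14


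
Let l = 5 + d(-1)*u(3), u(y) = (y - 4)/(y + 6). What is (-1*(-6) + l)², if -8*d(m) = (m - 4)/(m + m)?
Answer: 2524921/20736 ≈ 121.77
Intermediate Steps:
u(y) = (-4 + y)/(6 + y)
d(m) = -(-4 + m)/(16*m) (d(m) = -(m - 4)/(8*(m + m)) = -(-4 + m)/(8*(2*m)) = -(-4 + m)*1/(2*m)/8 = -(-4 + m)/(16*m))
l = 725/144 (l = 5 + ((1/16)*(4 - 1*(-1))/(-1))*((-4 + 3)/(6 + 3)) = 5 + ((1/16)*(-1)*(4 + 1))*(-1/9) = 5 + ((1/16)*(-1)*5)*((⅑)*(-1)) = 5 - 5/16*(-⅑) = 5 + 5/144 = 725/144 ≈ 5.0347)
(-1*(-6) + l)² = (-1*(-6) + 725/144)² = (6 + 725/144)² = (1589/144)² = 2524921/20736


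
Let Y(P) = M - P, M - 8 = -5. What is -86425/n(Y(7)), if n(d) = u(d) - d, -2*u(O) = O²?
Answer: 86425/4 ≈ 21606.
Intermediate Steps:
M = 3 (M = 8 - 5 = 3)
Y(P) = 3 - P
u(O) = -O²/2
n(d) = -d - d²/2 (n(d) = -d²/2 - d = -d - d²/2)
-86425/n(Y(7)) = -86425*2/((-2 - (3 - 1*7))*(3 - 1*7)) = -86425*2/((-2 - (3 - 7))*(3 - 7)) = -86425*(-1/(2*(-2 - 1*(-4)))) = -86425*(-1/(2*(-2 + 4))) = -86425/((½)*(-4)*2) = -86425/(-4) = -86425*(-¼) = 86425/4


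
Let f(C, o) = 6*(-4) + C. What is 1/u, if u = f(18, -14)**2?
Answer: 1/36 ≈ 0.027778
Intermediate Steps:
f(C, o) = -24 + C
u = 36 (u = (-24 + 18)**2 = (-6)**2 = 36)
1/u = 1/36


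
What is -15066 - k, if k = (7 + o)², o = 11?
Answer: -15390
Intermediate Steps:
k = 324 (k = (7 + 11)² = 18² = 324)
-15066 - k = -15066 - 1*324 = -15066 - 324 = -15390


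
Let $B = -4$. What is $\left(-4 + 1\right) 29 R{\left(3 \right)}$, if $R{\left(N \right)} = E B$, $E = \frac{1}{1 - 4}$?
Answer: $-116$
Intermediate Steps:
$E = - \frac{1}{3}$ ($E = \frac{1}{-3} = - \frac{1}{3} \approx -0.33333$)
$R{\left(N \right)} = \frac{4}{3}$ ($R{\left(N \right)} = \left(- \frac{1}{3}\right) \left(-4\right) = \frac{4}{3}$)
$\left(-4 + 1\right) 29 R{\left(3 \right)} = \left(-4 + 1\right) 29 \cdot \frac{4}{3} = \left(-3\right) 29 \cdot \frac{4}{3} = \left(-87\right) \frac{4}{3} = -116$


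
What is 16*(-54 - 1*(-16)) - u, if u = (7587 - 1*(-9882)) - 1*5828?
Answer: -12249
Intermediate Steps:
u = 11641 (u = (7587 + 9882) - 5828 = 17469 - 5828 = 11641)
16*(-54 - 1*(-16)) - u = 16*(-54 - 1*(-16)) - 1*11641 = 16*(-54 + 16) - 11641 = 16*(-38) - 11641 = -608 - 11641 = -12249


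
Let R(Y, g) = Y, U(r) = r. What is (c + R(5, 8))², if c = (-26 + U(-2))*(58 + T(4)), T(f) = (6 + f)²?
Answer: 19527561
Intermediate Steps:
c = -4424 (c = (-26 - 2)*(58 + (6 + 4)²) = -28*(58 + 10²) = -28*(58 + 100) = -28*158 = -4424)
(c + R(5, 8))² = (-4424 + 5)² = (-4419)² = 19527561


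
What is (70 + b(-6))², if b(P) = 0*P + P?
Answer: 4096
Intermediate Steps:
b(P) = P (b(P) = 0 + P = P)
(70 + b(-6))² = (70 - 6)² = 64² = 4096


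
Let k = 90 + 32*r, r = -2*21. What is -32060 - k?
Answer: -30806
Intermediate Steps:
r = -42
k = -1254 (k = 90 + 32*(-42) = 90 - 1344 = -1254)
-32060 - k = -32060 - 1*(-1254) = -32060 + 1254 = -30806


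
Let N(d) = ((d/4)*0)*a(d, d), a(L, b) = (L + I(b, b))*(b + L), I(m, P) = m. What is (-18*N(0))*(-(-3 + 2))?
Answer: 0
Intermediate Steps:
a(L, b) = (L + b)**2 (a(L, b) = (L + b)*(b + L) = (L + b)*(L + b) = (L + b)**2)
N(d) = 0 (N(d) = ((d/4)*0)*(d**2 + d**2 + 2*d*d) = ((d*(1/4))*0)*(d**2 + d**2 + 2*d**2) = ((d/4)*0)*(4*d**2) = 0*(4*d**2) = 0)
(-18*N(0))*(-(-3 + 2)) = (-18*0)*(-(-3 + 2)) = 0*(-1*(-1)) = 0*1 = 0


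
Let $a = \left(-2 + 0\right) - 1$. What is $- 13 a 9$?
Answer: $351$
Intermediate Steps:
$a = -3$ ($a = -2 - 1 = -3$)
$- 13 a 9 = \left(-13\right) \left(-3\right) 9 = 39 \cdot 9 = 351$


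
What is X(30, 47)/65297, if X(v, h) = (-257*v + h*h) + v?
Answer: -5471/65297 ≈ -0.083786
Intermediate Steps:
X(v, h) = h**2 - 256*v (X(v, h) = (-257*v + h**2) + v = (h**2 - 257*v) + v = h**2 - 256*v)
X(30, 47)/65297 = (47**2 - 256*30)/65297 = (2209 - 7680)*(1/65297) = -5471*1/65297 = -5471/65297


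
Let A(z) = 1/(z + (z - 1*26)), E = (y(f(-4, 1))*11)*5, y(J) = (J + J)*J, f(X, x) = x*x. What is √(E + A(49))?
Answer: 89*√2/12 ≈ 10.489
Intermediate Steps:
f(X, x) = x²
y(J) = 2*J² (y(J) = (2*J)*J = 2*J²)
E = 110 (E = ((2*(1²)²)*11)*5 = ((2*1²)*11)*5 = ((2*1)*11)*5 = (2*11)*5 = 22*5 = 110)
A(z) = 1/(-26 + 2*z) (A(z) = 1/(z + (z - 26)) = 1/(z + (-26 + z)) = 1/(-26 + 2*z))
√(E + A(49)) = √(110 + 1/(2*(-13 + 49))) = √(110 + (½)/36) = √(110 + (½)*(1/36)) = √(110 + 1/72) = √(7921/72) = 89*√2/12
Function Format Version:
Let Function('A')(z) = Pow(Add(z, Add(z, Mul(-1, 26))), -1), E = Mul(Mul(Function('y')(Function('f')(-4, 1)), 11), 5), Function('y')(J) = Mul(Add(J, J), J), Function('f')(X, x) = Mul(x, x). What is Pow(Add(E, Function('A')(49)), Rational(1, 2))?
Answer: Mul(Rational(89, 12), Pow(2, Rational(1, 2))) ≈ 10.489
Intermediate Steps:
Function('f')(X, x) = Pow(x, 2)
Function('y')(J) = Mul(2, Pow(J, 2)) (Function('y')(J) = Mul(Mul(2, J), J) = Mul(2, Pow(J, 2)))
E = 110 (E = Mul(Mul(Mul(2, Pow(Pow(1, 2), 2)), 11), 5) = Mul(Mul(Mul(2, Pow(1, 2)), 11), 5) = Mul(Mul(Mul(2, 1), 11), 5) = Mul(Mul(2, 11), 5) = Mul(22, 5) = 110)
Function('A')(z) = Pow(Add(-26, Mul(2, z)), -1) (Function('A')(z) = Pow(Add(z, Add(z, -26)), -1) = Pow(Add(z, Add(-26, z)), -1) = Pow(Add(-26, Mul(2, z)), -1))
Pow(Add(E, Function('A')(49)), Rational(1, 2)) = Pow(Add(110, Mul(Rational(1, 2), Pow(Add(-13, 49), -1))), Rational(1, 2)) = Pow(Add(110, Mul(Rational(1, 2), Pow(36, -1))), Rational(1, 2)) = Pow(Add(110, Mul(Rational(1, 2), Rational(1, 36))), Rational(1, 2)) = Pow(Add(110, Rational(1, 72)), Rational(1, 2)) = Pow(Rational(7921, 72), Rational(1, 2)) = Mul(Rational(89, 12), Pow(2, Rational(1, 2)))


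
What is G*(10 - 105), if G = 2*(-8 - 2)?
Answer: 1900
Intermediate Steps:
G = -20 (G = 2*(-10) = -20)
G*(10 - 105) = -20*(10 - 105) = -20*(-95) = 1900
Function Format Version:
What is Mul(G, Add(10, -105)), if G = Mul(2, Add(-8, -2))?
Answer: 1900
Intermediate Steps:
G = -20 (G = Mul(2, -10) = -20)
Mul(G, Add(10, -105)) = Mul(-20, Add(10, -105)) = Mul(-20, -95) = 1900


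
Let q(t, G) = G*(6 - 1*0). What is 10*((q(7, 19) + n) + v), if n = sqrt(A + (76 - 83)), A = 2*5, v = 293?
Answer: 4070 + 10*sqrt(3) ≈ 4087.3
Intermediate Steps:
A = 10
q(t, G) = 6*G (q(t, G) = G*(6 + 0) = G*6 = 6*G)
n = sqrt(3) (n = sqrt(10 + (76 - 83)) = sqrt(10 - 7) = sqrt(3) ≈ 1.7320)
10*((q(7, 19) + n) + v) = 10*((6*19 + sqrt(3)) + 293) = 10*((114 + sqrt(3)) + 293) = 10*(407 + sqrt(3)) = 4070 + 10*sqrt(3)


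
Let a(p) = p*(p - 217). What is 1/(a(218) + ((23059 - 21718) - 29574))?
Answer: -1/28015 ≈ -3.5695e-5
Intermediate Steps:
a(p) = p*(-217 + p)
1/(a(218) + ((23059 - 21718) - 29574)) = 1/(218*(-217 + 218) + ((23059 - 21718) - 29574)) = 1/(218*1 + (1341 - 29574)) = 1/(218 - 28233) = 1/(-28015) = -1/28015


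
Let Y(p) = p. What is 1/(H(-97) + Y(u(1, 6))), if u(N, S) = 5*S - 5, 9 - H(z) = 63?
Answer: -1/29 ≈ -0.034483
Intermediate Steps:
H(z) = -54 (H(z) = 9 - 1*63 = 9 - 63 = -54)
u(N, S) = -5 + 5*S
1/(H(-97) + Y(u(1, 6))) = 1/(-54 + (-5 + 5*6)) = 1/(-54 + (-5 + 30)) = 1/(-54 + 25) = 1/(-29) = -1/29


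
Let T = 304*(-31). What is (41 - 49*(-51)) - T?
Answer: 11964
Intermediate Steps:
T = -9424
(41 - 49*(-51)) - T = (41 - 49*(-51)) - 1*(-9424) = (41 + 2499) + 9424 = 2540 + 9424 = 11964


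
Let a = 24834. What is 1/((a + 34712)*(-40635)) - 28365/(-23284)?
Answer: 34316710365433/28169585207820 ≈ 1.2182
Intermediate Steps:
1/((a + 34712)*(-40635)) - 28365/(-23284) = 1/((24834 + 34712)*(-40635)) - 28365/(-23284) = -1/40635/59546 - 28365*(-1/23284) = (1/59546)*(-1/40635) + 28365/23284 = -1/2419651710 + 28365/23284 = 34316710365433/28169585207820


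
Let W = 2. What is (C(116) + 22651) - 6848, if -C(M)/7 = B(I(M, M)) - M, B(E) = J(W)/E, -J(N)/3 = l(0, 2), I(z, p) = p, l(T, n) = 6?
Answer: 963733/58 ≈ 16616.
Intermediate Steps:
J(N) = -18 (J(N) = -3*6 = -18)
B(E) = -18/E
C(M) = 7*M + 126/M (C(M) = -7*(-18/M - M) = -7*(-M - 18/M) = 7*M + 126/M)
(C(116) + 22651) - 6848 = ((7*116 + 126/116) + 22651) - 6848 = ((812 + 126*(1/116)) + 22651) - 6848 = ((812 + 63/58) + 22651) - 6848 = (47159/58 + 22651) - 6848 = 1360917/58 - 6848 = 963733/58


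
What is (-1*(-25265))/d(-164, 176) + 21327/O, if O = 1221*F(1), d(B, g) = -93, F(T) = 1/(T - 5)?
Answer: -417013/1221 ≈ -341.53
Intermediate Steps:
F(T) = 1/(-5 + T)
O = -1221/4 (O = 1221/(-5 + 1) = 1221/(-4) = 1221*(-1/4) = -1221/4 ≈ -305.25)
(-1*(-25265))/d(-164, 176) + 21327/O = -1*(-25265)/(-93) + 21327/(-1221/4) = 25265*(-1/93) + 21327*(-4/1221) = -815/3 - 28436/407 = -417013/1221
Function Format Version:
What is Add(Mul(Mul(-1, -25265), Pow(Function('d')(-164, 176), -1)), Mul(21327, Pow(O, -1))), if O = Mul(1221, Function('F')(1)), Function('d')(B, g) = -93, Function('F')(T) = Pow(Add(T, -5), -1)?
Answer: Rational(-417013, 1221) ≈ -341.53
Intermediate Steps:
Function('F')(T) = Pow(Add(-5, T), -1)
O = Rational(-1221, 4) (O = Mul(1221, Pow(Add(-5, 1), -1)) = Mul(1221, Pow(-4, -1)) = Mul(1221, Rational(-1, 4)) = Rational(-1221, 4) ≈ -305.25)
Add(Mul(Mul(-1, -25265), Pow(Function('d')(-164, 176), -1)), Mul(21327, Pow(O, -1))) = Add(Mul(Mul(-1, -25265), Pow(-93, -1)), Mul(21327, Pow(Rational(-1221, 4), -1))) = Add(Mul(25265, Rational(-1, 93)), Mul(21327, Rational(-4, 1221))) = Add(Rational(-815, 3), Rational(-28436, 407)) = Rational(-417013, 1221)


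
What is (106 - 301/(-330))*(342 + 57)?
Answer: 4692373/110 ≈ 42658.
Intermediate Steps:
(106 - 301/(-330))*(342 + 57) = (106 - 301*(-1/330))*399 = (106 + 301/330)*399 = (35281/330)*399 = 4692373/110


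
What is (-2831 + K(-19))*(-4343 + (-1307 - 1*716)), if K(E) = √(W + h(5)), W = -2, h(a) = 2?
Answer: 18022146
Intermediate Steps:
K(E) = 0 (K(E) = √(-2 + 2) = √0 = 0)
(-2831 + K(-19))*(-4343 + (-1307 - 1*716)) = (-2831 + 0)*(-4343 + (-1307 - 1*716)) = -2831*(-4343 + (-1307 - 716)) = -2831*(-4343 - 2023) = -2831*(-6366) = 18022146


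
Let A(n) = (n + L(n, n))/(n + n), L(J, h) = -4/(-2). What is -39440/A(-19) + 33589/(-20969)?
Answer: -1848660629/20969 ≈ -88162.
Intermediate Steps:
L(J, h) = 2 (L(J, h) = -4*(-½) = 2)
A(n) = (2 + n)/(2*n) (A(n) = (n + 2)/(n + n) = (2 + n)/((2*n)) = (2 + n)*(1/(2*n)) = (2 + n)/(2*n))
-39440/A(-19) + 33589/(-20969) = -39440*(-38/(2 - 19)) + 33589/(-20969) = -39440/((½)*(-1/19)*(-17)) + 33589*(-1/20969) = -39440/17/38 - 33589/20969 = -39440*38/17 - 33589/20969 = -88160 - 33589/20969 = -1848660629/20969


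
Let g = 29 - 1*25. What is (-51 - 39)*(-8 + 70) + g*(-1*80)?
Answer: -5900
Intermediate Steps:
g = 4 (g = 29 - 25 = 4)
(-51 - 39)*(-8 + 70) + g*(-1*80) = (-51 - 39)*(-8 + 70) + 4*(-1*80) = -90*62 + 4*(-80) = -5580 - 320 = -5900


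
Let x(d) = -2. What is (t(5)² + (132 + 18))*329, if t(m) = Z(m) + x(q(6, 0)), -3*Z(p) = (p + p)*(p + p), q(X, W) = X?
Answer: 4140794/9 ≈ 4.6009e+5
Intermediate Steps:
Z(p) = -4*p²/3 (Z(p) = -(p + p)*(p + p)/3 = -2*p*2*p/3 = -4*p²/3)
t(m) = -2 - 4*m²/3 (t(m) = -4*m²/3 - 2 = -2 - 4*m²/3)
(t(5)² + (132 + 18))*329 = ((-2 - 4/3*5²)² + (132 + 18))*329 = ((-2 - 4/3*25)² + 150)*329 = ((-2 - 100/3)² + 150)*329 = ((-106/3)² + 150)*329 = (11236/9 + 150)*329 = (12586/9)*329 = 4140794/9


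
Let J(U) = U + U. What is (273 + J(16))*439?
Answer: 133895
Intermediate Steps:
J(U) = 2*U
(273 + J(16))*439 = (273 + 2*16)*439 = (273 + 32)*439 = 305*439 = 133895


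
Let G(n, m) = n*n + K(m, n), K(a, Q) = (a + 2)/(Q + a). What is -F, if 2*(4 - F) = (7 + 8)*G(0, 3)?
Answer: 17/2 ≈ 8.5000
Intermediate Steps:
K(a, Q) = (2 + a)/(Q + a)
G(n, m) = n² + (2 + m)/(m + n) (G(n, m) = n*n + (2 + m)/(n + m) = n² + (2 + m)/(m + n))
F = -17/2 (F = 4 - (7 + 8)*(2 + 3 + 0²*(3 + 0))/(3 + 0)/2 = 4 - 15*(2 + 3 + 0*3)/3/2 = 4 - 15*(2 + 3 + 0)/3/2 = 4 - 15*(⅓)*5/2 = 4 - 15*5/(2*3) = 4 - ½*25 = 4 - 25/2 = -17/2 ≈ -8.5000)
-F = -1*(-17/2) = 17/2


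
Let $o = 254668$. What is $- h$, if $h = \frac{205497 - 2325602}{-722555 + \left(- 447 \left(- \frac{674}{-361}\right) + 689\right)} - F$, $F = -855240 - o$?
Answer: $- \frac{289570106466737}{260894904} \approx -1.1099 \cdot 10^{6}$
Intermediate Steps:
$F = -1109908$ ($F = -855240 - 254668 = -1109908$)
$h = \frac{289570106466737}{260894904}$ ($h = \frac{205497 - 2325602}{-722555 + \left(- 447 \left(- \frac{674}{-361}\right) + 689\right)} - -1109908 = - \frac{2120105}{-722555 + \left(- 447 \left(\left(-674\right) \left(- \frac{1}{361}\right)\right) + 689\right)} + 1109908 = - \frac{2120105}{-722555 + \left(\left(-447\right) \frac{674}{361} + 689\right)} + 1109908 = - \frac{2120105}{-722555 + \left(- \frac{301278}{361} + 689\right)} + 1109908 = - \frac{2120105}{-722555 - \frac{52549}{361}} + 1109908 = - \frac{2120105}{- \frac{260894904}{361}} + 1109908 = \left(-2120105\right) \left(- \frac{361}{260894904}\right) + 1109908 = \frac{765357905}{260894904} + 1109908 = \frac{289570106466737}{260894904} \approx 1.1099 \cdot 10^{6}$)
$- h = \left(-1\right) \frac{289570106466737}{260894904} = - \frac{289570106466737}{260894904}$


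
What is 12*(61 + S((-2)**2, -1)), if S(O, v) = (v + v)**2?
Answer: 780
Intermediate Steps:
S(O, v) = 4*v**2 (S(O, v) = (2*v)**2 = 4*v**2)
12*(61 + S((-2)**2, -1)) = 12*(61 + 4*(-1)**2) = 12*(61 + 4*1) = 12*(61 + 4) = 12*65 = 780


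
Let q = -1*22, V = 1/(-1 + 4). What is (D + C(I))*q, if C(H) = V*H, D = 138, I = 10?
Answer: -9328/3 ≈ -3109.3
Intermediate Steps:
V = ⅓ (V = 1/3 = ⅓ ≈ 0.33333)
q = -22
C(H) = H/3
(D + C(I))*q = (138 + (⅓)*10)*(-22) = (138 + 10/3)*(-22) = (424/3)*(-22) = -9328/3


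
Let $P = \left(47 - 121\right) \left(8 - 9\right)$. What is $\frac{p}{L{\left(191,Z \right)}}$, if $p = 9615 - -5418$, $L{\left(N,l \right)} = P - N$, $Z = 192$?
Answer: $- \frac{5011}{39} \approx -128.49$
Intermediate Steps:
$P = 74$ ($P = \left(-74\right) \left(-1\right) = 74$)
$L{\left(N,l \right)} = 74 - N$
$p = 15033$ ($p = 9615 + 5418 = 15033$)
$\frac{p}{L{\left(191,Z \right)}} = \frac{15033}{74 - 191} = \frac{15033}{-117} = 15033 \left(- \frac{1}{117}\right) = - \frac{5011}{39}$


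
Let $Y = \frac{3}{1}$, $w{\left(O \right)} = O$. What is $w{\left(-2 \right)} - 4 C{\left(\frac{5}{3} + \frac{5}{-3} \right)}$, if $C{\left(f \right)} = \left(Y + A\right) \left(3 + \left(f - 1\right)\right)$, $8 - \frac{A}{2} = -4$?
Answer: $-218$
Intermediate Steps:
$A = 24$ ($A = 16 - -8 = 16 + 8 = 24$)
$Y = 3$ ($Y = 3 \cdot 1 = 3$)
$C{\left(f \right)} = 54 + 27 f$ ($C{\left(f \right)} = \left(3 + 24\right) \left(3 + \left(f - 1\right)\right) = 27 \left(3 + \left(-1 + f\right)\right) = 27 \left(2 + f\right) = 54 + 27 f$)
$w{\left(-2 \right)} - 4 C{\left(\frac{5}{3} + \frac{5}{-3} \right)} = -2 - 4 \left(54 + 27 \left(\frac{5}{3} + \frac{5}{-3}\right)\right) = -2 - 4 \left(54 + 27 \left(5 \cdot \frac{1}{3} + 5 \left(- \frac{1}{3}\right)\right)\right) = -2 - 4 \left(54 + 27 \left(\frac{5}{3} - \frac{5}{3}\right)\right) = -2 - 4 \left(54 + 27 \cdot 0\right) = -2 - 4 \left(54 + 0\right) = -2 - 216 = -218$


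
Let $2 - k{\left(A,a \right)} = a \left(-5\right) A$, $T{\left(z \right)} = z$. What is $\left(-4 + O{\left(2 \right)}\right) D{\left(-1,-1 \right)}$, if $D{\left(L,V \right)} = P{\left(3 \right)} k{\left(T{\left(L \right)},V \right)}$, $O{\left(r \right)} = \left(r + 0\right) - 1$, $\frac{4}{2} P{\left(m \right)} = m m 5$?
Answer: $- \frac{945}{2} \approx -472.5$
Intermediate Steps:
$P{\left(m \right)} = \frac{5 m^{2}}{2}$ ($P{\left(m \right)} = \frac{m m 5}{2} = \frac{m^{2} \cdot 5}{2} = \frac{5 m^{2}}{2}$)
$O{\left(r \right)} = -1 + r$ ($O{\left(r \right)} = r - 1 = -1 + r$)
$k{\left(A,a \right)} = 2 + 5 A a$ ($k{\left(A,a \right)} = 2 - a \left(-5\right) A = 2 - - 5 a A = 2 - - 5 A a = 2 + 5 A a$)
$D{\left(L,V \right)} = 45 + \frac{225 L V}{2}$ ($D{\left(L,V \right)} = \frac{5 \cdot 3^{2}}{2} \left(2 + 5 L V\right) = \frac{5}{2} \cdot 9 \left(2 + 5 L V\right) = \frac{45 \left(2 + 5 L V\right)}{2} = 45 + \frac{225 L V}{2}$)
$\left(-4 + O{\left(2 \right)}\right) D{\left(-1,-1 \right)} = \left(-4 + \left(-1 + 2\right)\right) \left(45 + \frac{225}{2} \left(-1\right) \left(-1\right)\right) = \left(-4 + 1\right) \left(45 + \frac{225}{2}\right) = \left(-3\right) \frac{315}{2} = - \frac{945}{2}$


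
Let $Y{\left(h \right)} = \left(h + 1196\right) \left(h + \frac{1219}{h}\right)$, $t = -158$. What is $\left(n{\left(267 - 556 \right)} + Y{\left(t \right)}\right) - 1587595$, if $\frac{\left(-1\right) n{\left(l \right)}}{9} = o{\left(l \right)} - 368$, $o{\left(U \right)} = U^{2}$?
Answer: $- \frac{198130765}{79} \approx -2.508 \cdot 10^{6}$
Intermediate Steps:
$Y{\left(h \right)} = \left(1196 + h\right) \left(h + \frac{1219}{h}\right)$
$n{\left(l \right)} = 3312 - 9 l^{2}$ ($n{\left(l \right)} = - 9 \left(l^{2} - 368\right) = - 9 \left(-368 + l^{2}\right) = 3312 - 9 l^{2}$)
$\left(n{\left(267 - 556 \right)} + Y{\left(t \right)}\right) - 1587595 = \left(\left(3312 - 9 \left(267 - 556\right)^{2}\right) + \left(1219 + \left(-158\right)^{2} + 1196 \left(-158\right) + \frac{1457924}{-158}\right)\right) - 1587595 = \left(\left(3312 - 9 \left(267 - 556\right)^{2}\right) + \left(1219 + 24964 - 188968 + 1457924 \left(- \frac{1}{158}\right)\right)\right) - 1587595 = \left(\left(3312 - 9 \left(-289\right)^{2}\right) + \left(1219 + 24964 - 188968 - \frac{728962}{79}\right)\right) - 1587595 = \left(\left(3312 - 751689\right) - \frac{13588977}{79}\right) - 1587595 = \left(-748377 - \frac{13588977}{79}\right) - 1587595 = - \frac{72710760}{79} - 1587595 = - \frac{198130765}{79}$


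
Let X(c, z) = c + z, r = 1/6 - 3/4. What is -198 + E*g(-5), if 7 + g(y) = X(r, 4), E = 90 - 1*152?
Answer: 145/6 ≈ 24.167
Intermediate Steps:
E = -62 (E = 90 - 152 = -62)
r = -7/12 (r = 1*(⅙) - 3*¼ = ⅙ - ¾ = -7/12 ≈ -0.58333)
g(y) = -43/12 (g(y) = -7 + (-7/12 + 4) = -7 + 41/12 = -43/12)
-198 + E*g(-5) = -198 - 62*(-43/12) = -198 + 1333/6 = 145/6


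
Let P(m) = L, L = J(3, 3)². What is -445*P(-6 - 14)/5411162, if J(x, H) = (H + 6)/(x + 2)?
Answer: -7209/27055810 ≈ -0.00026645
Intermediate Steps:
J(x, H) = (6 + H)/(2 + x)
L = 81/25 (L = ((6 + 3)/(2 + 3))² = (9/5)² = 81/25 ≈ 3.2400)
P(m) = 81/25
-445*P(-6 - 14)/5411162 = -445*81/25/5411162 = -7209/5*1/5411162 = -7209/27055810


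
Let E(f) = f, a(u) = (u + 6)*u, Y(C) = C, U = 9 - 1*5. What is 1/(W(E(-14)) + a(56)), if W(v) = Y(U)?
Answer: 1/3476 ≈ 0.00028769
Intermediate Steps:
U = 4 (U = 9 - 5 = 4)
a(u) = u*(6 + u) (a(u) = (6 + u)*u = u*(6 + u))
W(v) = 4
1/(W(E(-14)) + a(56)) = 1/(4 + 56*(6 + 56)) = 1/(4 + 56*62) = 1/(4 + 3472) = 1/3476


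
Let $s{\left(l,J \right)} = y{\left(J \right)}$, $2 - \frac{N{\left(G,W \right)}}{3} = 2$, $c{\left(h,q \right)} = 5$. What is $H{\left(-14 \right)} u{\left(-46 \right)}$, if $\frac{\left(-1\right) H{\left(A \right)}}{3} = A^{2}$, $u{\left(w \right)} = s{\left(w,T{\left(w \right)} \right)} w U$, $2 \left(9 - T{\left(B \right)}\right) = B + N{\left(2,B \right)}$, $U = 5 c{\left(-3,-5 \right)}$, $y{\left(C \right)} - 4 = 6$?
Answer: $6762000$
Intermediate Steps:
$y{\left(C \right)} = 10$ ($y{\left(C \right)} = 4 + 6 = 10$)
$N{\left(G,W \right)} = 0$ ($N{\left(G,W \right)} = 6 - 6 = 0$)
$U = 25$ ($U = 5 \cdot 5 = 25$)
$T{\left(B \right)} = 9 - \frac{B}{2}$ ($T{\left(B \right)} = 9 - \frac{B + 0}{2} = 9 - \frac{B}{2}$)
$s{\left(l,J \right)} = 10$
$u{\left(w \right)} = 250 w$ ($u{\left(w \right)} = 10 w 25 = 250 w$)
$H{\left(A \right)} = - 3 A^{2}$
$H{\left(-14 \right)} u{\left(-46 \right)} = - 3 \left(-14\right)^{2} \cdot 250 \left(-46\right) = \left(-3\right) 196 \left(-11500\right) = \left(-588\right) \left(-11500\right) = 6762000$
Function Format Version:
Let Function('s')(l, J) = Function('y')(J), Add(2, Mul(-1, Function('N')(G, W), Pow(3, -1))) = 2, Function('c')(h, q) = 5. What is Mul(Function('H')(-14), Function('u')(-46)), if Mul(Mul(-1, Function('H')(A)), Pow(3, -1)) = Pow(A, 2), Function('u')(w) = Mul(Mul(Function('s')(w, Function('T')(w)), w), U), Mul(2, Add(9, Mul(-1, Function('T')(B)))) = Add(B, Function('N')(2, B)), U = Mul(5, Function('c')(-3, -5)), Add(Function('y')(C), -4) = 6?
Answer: 6762000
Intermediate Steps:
Function('y')(C) = 10 (Function('y')(C) = Add(4, 6) = 10)
Function('N')(G, W) = 0 (Function('N')(G, W) = Add(6, Mul(-3, 2)) = Add(6, -6) = 0)
U = 25 (U = Mul(5, 5) = 25)
Function('T')(B) = Add(9, Mul(Rational(-1, 2), B)) (Function('T')(B) = Add(9, Mul(Rational(-1, 2), Add(B, 0))) = Add(9, Mul(Rational(-1, 2), B)))
Function('s')(l, J) = 10
Function('u')(w) = Mul(250, w) (Function('u')(w) = Mul(Mul(10, w), 25) = Mul(250, w))
Function('H')(A) = Mul(-3, Pow(A, 2))
Mul(Function('H')(-14), Function('u')(-46)) = Mul(Mul(-3, Pow(-14, 2)), Mul(250, -46)) = Mul(Mul(-3, 196), -11500) = Mul(-588, -11500) = 6762000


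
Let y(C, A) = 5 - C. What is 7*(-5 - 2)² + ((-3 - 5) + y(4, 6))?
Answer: 336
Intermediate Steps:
7*(-5 - 2)² + ((-3 - 5) + y(4, 6)) = 7*(-5 - 2)² + ((-3 - 5) + (5 - 1*4)) = 7*(-7)² + (-8 + (5 - 4)) = 7*49 + (-8 + 1) = 343 - 7 = 336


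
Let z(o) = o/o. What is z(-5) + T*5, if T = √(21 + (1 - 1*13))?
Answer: 16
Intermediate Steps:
z(o) = 1
T = 3 (T = √(21 + (1 - 13)) = √(21 - 12) = √9 = 3)
z(-5) + T*5 = 1 + 3*5 = 1 + 15 = 16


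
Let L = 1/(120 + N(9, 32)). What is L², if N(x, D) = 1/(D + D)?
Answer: 4096/58997761 ≈ 6.9426e-5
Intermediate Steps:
N(x, D) = 1/(2*D)
L = 64/7681 (L = 1/(120 + (½)/32) = 1/(120 + (½)*(1/32)) = 1/(120 + 1/64) = 1/(7681/64) = 64/7681 ≈ 0.0083323)
L² = (64/7681)² = 4096/58997761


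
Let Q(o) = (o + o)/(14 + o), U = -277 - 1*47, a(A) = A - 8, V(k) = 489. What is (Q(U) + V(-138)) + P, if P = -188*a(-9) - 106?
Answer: 555069/155 ≈ 3581.1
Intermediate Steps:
a(A) = -8 + A
U = -324 (U = -277 - 47 = -324)
P = 3090 (P = -188*(-8 - 9) - 106 = -188*(-17) - 106 = 3196 - 106 = 3090)
Q(o) = 2*o/(14 + o) (Q(o) = (2*o)/(14 + o) = 2*o/(14 + o))
(Q(U) + V(-138)) + P = (2*(-324)/(14 - 324) + 489) + 3090 = (2*(-324)/(-310) + 489) + 3090 = (2*(-324)*(-1/310) + 489) + 3090 = (324/155 + 489) + 3090 = 76119/155 + 3090 = 555069/155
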